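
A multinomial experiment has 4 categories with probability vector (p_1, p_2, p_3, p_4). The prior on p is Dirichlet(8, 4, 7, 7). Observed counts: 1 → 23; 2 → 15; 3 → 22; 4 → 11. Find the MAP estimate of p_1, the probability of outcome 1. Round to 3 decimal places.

The posterior is Dirichlet(αᵢ + nᵢ) = Dirichlet(31, 19, 29, 18).
For a Dirichlet(a₁,…,a_K) with all aᵢ > 1, the mode has j-th component (aⱼ − 1)/(Σaᵢ − K).
Here Σaᵢ = 97 and K = 4, so p_1 = (31 − 1)/(97 − 4) = 30/93 ≈ 0.323.

MAP estimate: 0.323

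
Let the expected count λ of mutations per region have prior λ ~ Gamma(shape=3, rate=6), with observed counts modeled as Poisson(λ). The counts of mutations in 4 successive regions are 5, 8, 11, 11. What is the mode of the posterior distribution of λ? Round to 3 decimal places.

Σxᵢ = 5+8+11+11 = 35, with n = 4.
Posterior ∝ λ^2e^(−6λ) · λ^35e^(−4λ) = λ^37e^(−10λ), i.e. Gamma(shape=38, rate=10).
The mode of a Gamma(a, b) with a ≥ 1 (shape–rate) is (a−1)/b = 37/10 ≈ 3.700.

λ̂_MAP = 3.700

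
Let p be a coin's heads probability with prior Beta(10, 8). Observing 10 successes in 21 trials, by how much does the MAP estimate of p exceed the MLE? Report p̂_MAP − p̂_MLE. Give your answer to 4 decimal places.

Posterior is Beta(20, 19); MAP = (20−1)/(39−2) = 19/37 ≈ 0.51351.
MLE ignores the prior: p̂_MLE = k/n = 10/21 ≈ 0.47619.
Difference = 19/37 − 10/21 = 29/777 ≈ 0.0373.

MAP − MLE = 0.0373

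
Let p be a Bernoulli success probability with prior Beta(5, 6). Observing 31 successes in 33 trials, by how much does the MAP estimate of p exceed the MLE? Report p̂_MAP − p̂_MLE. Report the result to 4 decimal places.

MAP − MLE = -0.1061

Posterior is Beta(36, 8); MAP = (36−1)/(44−2) = 35/42 ≈ 0.83333.
MLE ignores the prior: p̂_MLE = k/n = 31/33 ≈ 0.93939.
Difference = 35/42 − 31/33 = -7/66 ≈ -0.1061.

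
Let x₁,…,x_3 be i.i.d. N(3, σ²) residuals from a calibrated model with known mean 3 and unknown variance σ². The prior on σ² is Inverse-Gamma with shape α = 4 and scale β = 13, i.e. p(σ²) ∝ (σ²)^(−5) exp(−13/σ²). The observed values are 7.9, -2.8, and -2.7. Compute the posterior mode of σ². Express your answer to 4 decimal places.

σ̂²_MAP = 8.9338

Sum of squared deviations about the known mean: SS = (7.9−3)² + (-2.8−3)² + (-2.7−3)² = 90.14.
The Normal likelihood contributes (σ²)^(−n/2) exp(−SS/(2σ²)), so the posterior is Inverse-Gamma(α + n/2, β + SS/2) = Inverse-Gamma(5.5, 58.07).
The mode of Inverse-Gamma(a, b) is b/(a+1) = 58.07/6.5 ≈ 8.9338.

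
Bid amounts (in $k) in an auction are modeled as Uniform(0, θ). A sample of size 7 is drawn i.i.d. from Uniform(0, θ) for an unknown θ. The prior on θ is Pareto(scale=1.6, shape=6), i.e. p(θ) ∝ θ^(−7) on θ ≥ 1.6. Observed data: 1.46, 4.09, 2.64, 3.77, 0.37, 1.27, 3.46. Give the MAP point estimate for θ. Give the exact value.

The Uniform(0, θ) likelihood is θ^(−n) for θ ≥ max(xᵢ), zero otherwise. Here max(xᵢ) = 4.09.
Posterior ∝ θ^(−7) · θ^(−7) = θ^(−14) on θ ≥ max(1.6, 4.09) = 4.09.
This density is strictly decreasing in θ, so the posterior mode lies at the lower boundary of the support.

θ̂_MAP = 4.09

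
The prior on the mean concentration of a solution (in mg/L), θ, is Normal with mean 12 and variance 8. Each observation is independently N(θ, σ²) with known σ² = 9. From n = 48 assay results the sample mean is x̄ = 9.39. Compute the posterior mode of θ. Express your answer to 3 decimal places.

n = 48, x̄ = 9.39.
For a Normal prior and Normal likelihood with known variance, the posterior is Normal; its mode equals its mean, the precision-weighted average.
Prior precision 1/σ₀² = 1/8 = 0.125; data precision n/σ² = 48/9 = 16/3.
θ̂ = (0.125·12 + (16/3)·9.39) / (0.125 + 16/3) = 51.58/(131/24) = 30948/3275 ≈ 9.450.

θ̂_MAP = 9.450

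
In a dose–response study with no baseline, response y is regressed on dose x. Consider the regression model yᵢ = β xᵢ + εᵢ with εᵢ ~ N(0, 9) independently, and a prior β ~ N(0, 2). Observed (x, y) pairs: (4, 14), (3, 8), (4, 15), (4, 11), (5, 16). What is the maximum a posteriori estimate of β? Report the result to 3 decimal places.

β̂_MAP = 3.052

log p(β | y) = −Σ(yᵢ − βxᵢ)²/(2·9) − β²/(2·2) + const.
Setting the derivative to zero: Σxᵢ(yᵢ − βxᵢ)/9 − β/2 = 0, so β = Σxᵢyᵢ / (Σxᵢ² + σ²/τ²).
Σxᵢyᵢ = 4·14 + 3·8 + 4·15 + 4·11 + 5·16 = 264; Σxᵢ² = 82; σ²/τ² = 4.5.
β̂_MAP = 264 / (82 + 4.5) = 264/86.5 ≈ 3.052.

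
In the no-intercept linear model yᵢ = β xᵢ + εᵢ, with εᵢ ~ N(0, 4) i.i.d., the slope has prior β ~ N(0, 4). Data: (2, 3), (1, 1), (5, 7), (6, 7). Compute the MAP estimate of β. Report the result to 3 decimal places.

β̂_MAP = 1.254

log p(β | y) = −Σ(yᵢ − βxᵢ)²/(2·4) − β²/(2·4) + const.
Setting the derivative to zero: Σxᵢ(yᵢ − βxᵢ)/4 − β/4 = 0, so β = Σxᵢyᵢ / (Σxᵢ² + σ²/τ²).
Σxᵢyᵢ = 2·3 + 1·1 + 5·7 + 6·7 = 84; Σxᵢ² = 66; σ²/τ² = 1.
β̂_MAP = 84 / (66 + 1) = 84/67 ≈ 1.254.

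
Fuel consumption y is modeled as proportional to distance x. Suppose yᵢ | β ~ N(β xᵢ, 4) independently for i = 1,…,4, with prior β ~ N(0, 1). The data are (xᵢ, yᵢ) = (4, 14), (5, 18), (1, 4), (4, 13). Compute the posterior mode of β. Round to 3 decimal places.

β̂_MAP = 3.258

log p(β | y) = −Σ(yᵢ − βxᵢ)²/(2·4) − β²/(2·1) + const.
Setting the derivative to zero: Σxᵢ(yᵢ − βxᵢ)/4 − β/1 = 0, so β = Σxᵢyᵢ / (Σxᵢ² + σ²/τ²).
Σxᵢyᵢ = 4·14 + 5·18 + 1·4 + 4·13 = 202; Σxᵢ² = 58; σ²/τ² = 4.
β̂_MAP = 202 / (58 + 4) = 202/62 ≈ 3.258.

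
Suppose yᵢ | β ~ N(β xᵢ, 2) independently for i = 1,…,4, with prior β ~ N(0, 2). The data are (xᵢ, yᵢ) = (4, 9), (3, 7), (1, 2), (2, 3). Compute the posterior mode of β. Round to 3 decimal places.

β̂_MAP = 2.097

log p(β | y) = −Σ(yᵢ − βxᵢ)²/(2·2) − β²/(2·2) + const.
Setting the derivative to zero: Σxᵢ(yᵢ − βxᵢ)/2 − β/2 = 0, so β = Σxᵢyᵢ / (Σxᵢ² + σ²/τ²).
Σxᵢyᵢ = 4·9 + 3·7 + 1·2 + 2·3 = 65; Σxᵢ² = 30; σ²/τ² = 1.
β̂_MAP = 65 / (30 + 1) = 65/31 ≈ 2.097.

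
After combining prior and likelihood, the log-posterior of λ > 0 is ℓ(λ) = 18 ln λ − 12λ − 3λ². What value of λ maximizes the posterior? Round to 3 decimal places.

ℓ'(λ) = 18/λ − 12 − 6λ. Setting this to zero and multiplying by λ: 6λ² + 12λ − 18 = 0.
λ = (−12 + √(12² + 4·6·18)) / (2·6) = (−12 + √576) / 12 = (−12 + 24)/12 = 1.
ℓ''(λ) = −18/λ² − 6 < 0, confirming a maximum.

λ̂_MAP = 1.000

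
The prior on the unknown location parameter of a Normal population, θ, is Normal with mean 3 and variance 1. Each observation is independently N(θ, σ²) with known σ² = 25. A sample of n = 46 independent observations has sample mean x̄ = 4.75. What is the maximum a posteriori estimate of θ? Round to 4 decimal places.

θ̂_MAP = 4.1338

n = 46, x̄ = 4.75.
For a Normal prior and Normal likelihood with known variance, the posterior is Normal; its mode equals its mean, the precision-weighted average.
Prior precision 1/σ₀² = 1/1 = 1; data precision n/σ² = 46/25 = 1.84.
θ̂ = (1·3 + 1.84·4.75) / (1 + 1.84) = 11.74/2.84 = 587/142 ≈ 4.1338.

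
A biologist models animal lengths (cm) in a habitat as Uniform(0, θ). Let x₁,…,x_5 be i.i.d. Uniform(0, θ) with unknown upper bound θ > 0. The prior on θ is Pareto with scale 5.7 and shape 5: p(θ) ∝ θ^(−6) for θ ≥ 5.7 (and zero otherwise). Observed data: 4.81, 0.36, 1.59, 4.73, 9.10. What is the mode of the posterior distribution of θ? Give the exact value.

θ̂_MAP = 9.10

The Uniform(0, θ) likelihood is θ^(−n) for θ ≥ max(xᵢ), zero otherwise. Here max(xᵢ) = 9.10.
Posterior ∝ θ^(−6) · θ^(−5) = θ^(−11) on θ ≥ max(5.7, 9.10) = 9.10.
This density is strictly decreasing in θ, so the posterior mode lies at the lower boundary of the support.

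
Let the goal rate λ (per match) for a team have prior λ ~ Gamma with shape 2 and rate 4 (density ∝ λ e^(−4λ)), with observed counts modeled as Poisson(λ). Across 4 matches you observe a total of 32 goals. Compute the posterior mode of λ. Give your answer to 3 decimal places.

λ̂_MAP = 4.125

Σxᵢ = 32, n = 4.
Posterior ∝ λe^(−4λ) · λ^32e^(−4λ) = λ^33e^(−8λ), i.e. Gamma(shape=34, rate=8).
The mode of a Gamma(a, b) with a ≥ 1 (shape–rate) is (a−1)/b = 33/8 ≈ 4.125.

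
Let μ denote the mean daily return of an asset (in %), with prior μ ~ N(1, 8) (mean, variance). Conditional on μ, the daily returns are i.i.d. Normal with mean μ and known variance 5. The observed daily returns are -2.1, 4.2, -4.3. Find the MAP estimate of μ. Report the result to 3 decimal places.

n = 3; x̄ = ((-2.1) + 4.2 + (-4.3))/3 = -2.2/3 = -11/15 ≈ -0.7333.
For a Normal prior and Normal likelihood with known variance, the posterior is Normal; its mode equals its mean, the precision-weighted average.
Prior precision 1/σ₀² = 1/8 = 0.125; data precision n/σ² = 3/5 = 0.6.
μ̂ = (0.125·1 + 0.6·(-11/15)) / (0.125 + 0.6) = (-0.315)/0.725 = -63/145 ≈ -0.434.

μ̂_MAP = -0.434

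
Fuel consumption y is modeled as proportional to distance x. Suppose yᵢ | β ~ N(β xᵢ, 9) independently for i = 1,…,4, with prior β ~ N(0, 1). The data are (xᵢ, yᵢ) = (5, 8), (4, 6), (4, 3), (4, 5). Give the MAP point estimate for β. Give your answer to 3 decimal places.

β̂_MAP = 1.171

log p(β | y) = −Σ(yᵢ − βxᵢ)²/(2·9) − β²/(2·1) + const.
Setting the derivative to zero: Σxᵢ(yᵢ − βxᵢ)/9 − β/1 = 0, so β = Σxᵢyᵢ / (Σxᵢ² + σ²/τ²).
Σxᵢyᵢ = 5·8 + 4·6 + 4·3 + 4·5 = 96; Σxᵢ² = 73; σ²/τ² = 9.
β̂_MAP = 96 / (73 + 9) = 96/82 ≈ 1.171.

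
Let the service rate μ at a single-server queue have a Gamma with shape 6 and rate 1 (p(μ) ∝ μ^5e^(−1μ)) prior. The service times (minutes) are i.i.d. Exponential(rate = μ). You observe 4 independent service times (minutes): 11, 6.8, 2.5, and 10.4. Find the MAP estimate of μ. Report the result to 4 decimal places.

The Exponential(rate=μ) likelihood is ∝ μ^n e^(−μΣtᵢ). Here n = 4 and Σtᵢ = 11 + 6.8 + 2.5 + 10.4 = 30.7.
Posterior ∝ μ^5e^(−1μ) · μ^4e^(−30.7μ) = μ^9e^(−31.7μ), i.e. Gamma(10, 31.7).
Mode = (a−1)/b = 9/31.7 ≈ 0.2839.

μ̂_MAP = 0.2839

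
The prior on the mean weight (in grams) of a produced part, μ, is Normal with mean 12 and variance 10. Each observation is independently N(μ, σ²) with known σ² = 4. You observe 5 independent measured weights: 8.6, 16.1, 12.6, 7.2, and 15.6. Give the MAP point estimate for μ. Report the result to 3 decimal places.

μ̂_MAP = 12.019

n = 5; x̄ = (8.6 + 16.1 + 12.6 + 7.2 + 15.6)/5 = 60.1/5 = 12.02.
For a Normal prior and Normal likelihood with known variance, the posterior is Normal; its mode equals its mean, the precision-weighted average.
Prior precision 1/σ₀² = 1/10 = 0.1; data precision n/σ² = 5/4 = 1.25.
μ̂ = (0.1·12 + 1.25·12.02) / (0.1 + 1.25) = 16.225/1.35 = 649/54 ≈ 12.019.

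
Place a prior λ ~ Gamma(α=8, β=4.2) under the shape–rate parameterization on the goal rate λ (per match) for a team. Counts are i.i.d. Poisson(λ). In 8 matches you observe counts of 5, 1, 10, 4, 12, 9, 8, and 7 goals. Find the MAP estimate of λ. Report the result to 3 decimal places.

λ̂_MAP = 5.164

Σxᵢ = 5+1+10+4+12+9+8+7 = 56, with n = 8.
Posterior ∝ λ^7e^(−4.2λ) · λ^56e^(−8λ) = λ^63e^(−12.2λ), i.e. Gamma(shape=64, rate=12.2).
The mode of a Gamma(a, b) with a ≥ 1 (shape–rate) is (a−1)/b = 63/12.2 ≈ 5.164.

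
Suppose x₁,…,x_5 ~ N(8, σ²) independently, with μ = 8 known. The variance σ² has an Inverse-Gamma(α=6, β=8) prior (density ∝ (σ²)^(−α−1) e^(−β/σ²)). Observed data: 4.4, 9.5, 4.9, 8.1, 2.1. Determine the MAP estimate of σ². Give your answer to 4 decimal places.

σ̂²_MAP = 3.9811

Sum of squared deviations about the known mean: SS = (4.4−8)² + (9.5−8)² + (4.9−8)² + (8.1−8)² + (2.1−8)² = 59.64.
The Normal likelihood contributes (σ²)^(−n/2) exp(−SS/(2σ²)), so the posterior is Inverse-Gamma(α + n/2, β + SS/2) = Inverse-Gamma(8.5, 37.82).
The mode of Inverse-Gamma(a, b) is b/(a+1) = 37.82/9.5 ≈ 3.9811.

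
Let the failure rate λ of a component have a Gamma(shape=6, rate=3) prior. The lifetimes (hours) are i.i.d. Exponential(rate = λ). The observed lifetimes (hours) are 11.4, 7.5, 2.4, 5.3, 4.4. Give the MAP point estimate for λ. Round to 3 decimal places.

λ̂_MAP = 0.294

The Exponential(rate=λ) likelihood is ∝ λ^n e^(−λΣtᵢ). Here n = 5 and Σtᵢ = 11.4 + 7.5 + 2.4 + 5.3 + 4.4 = 31.
Posterior ∝ λ^5e^(−3λ) · λ^5e^(−31λ) = λ^10e^(−34λ), i.e. Gamma(11, 34).
Mode = (a−1)/b = 10/34 ≈ 0.294.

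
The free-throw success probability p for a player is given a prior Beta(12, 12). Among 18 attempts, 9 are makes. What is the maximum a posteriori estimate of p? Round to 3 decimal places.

p̂_MAP = 0.500

Prior: Beta(12, 12).
Data: 9 successes in 18 trials. The binomial likelihood contributes p^9(1−p)^9, so the posterior is Beta(12+9, 12+9) = Beta(21, 21).
For Beta(a, b) with a, b > 1 the mode is (a−1)/(a+b−2) = 20/40 ≈ 0.500.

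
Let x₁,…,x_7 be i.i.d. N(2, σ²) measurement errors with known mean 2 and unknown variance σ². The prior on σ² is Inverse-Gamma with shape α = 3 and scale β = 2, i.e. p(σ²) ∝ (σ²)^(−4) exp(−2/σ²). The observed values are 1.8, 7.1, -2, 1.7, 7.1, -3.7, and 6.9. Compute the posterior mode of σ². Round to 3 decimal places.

σ̂²_MAP = 8.577

Sum of squared deviations about the known mean: SS = (1.8−2)² + (7.1−2)² + (-2−2)² + (1.7−2)² + (7.1−2)² + (-3.7−2)² + (6.9−2)² = 124.65.
The Normal likelihood contributes (σ²)^(−n/2) exp(−SS/(2σ²)), so the posterior is Inverse-Gamma(α + n/2, β + SS/2) = Inverse-Gamma(6.5, 64.325).
The mode of Inverse-Gamma(a, b) is b/(a+1) = 64.325/7.5 ≈ 8.577.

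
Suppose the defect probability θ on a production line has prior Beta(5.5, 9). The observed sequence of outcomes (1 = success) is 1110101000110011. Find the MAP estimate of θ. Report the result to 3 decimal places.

θ̂_MAP = 0.474

Prior: Beta(5.5, 9).
Data: 9 successes in 16 trials (from the sequence). The binomial likelihood contributes θ^9(1−θ)^7, so the posterior is Beta(5.5+9, 9+7) = Beta(14.5, 16).
For Beta(a, b) with a, b > 1 the mode is (a−1)/(a+b−2) = 13.5/28.5 ≈ 0.474.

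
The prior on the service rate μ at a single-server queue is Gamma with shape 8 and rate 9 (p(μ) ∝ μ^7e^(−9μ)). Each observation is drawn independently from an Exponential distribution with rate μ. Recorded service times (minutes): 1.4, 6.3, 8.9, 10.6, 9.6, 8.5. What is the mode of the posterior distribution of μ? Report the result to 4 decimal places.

μ̂_MAP = 0.2394

The Exponential(rate=μ) likelihood is ∝ μ^n e^(−μΣtᵢ). Here n = 6 and Σtᵢ = 1.4 + 6.3 + 8.9 + 10.6 + 9.6 + 8.5 = 45.3.
Posterior ∝ μ^7e^(−9μ) · μ^6e^(−45.3μ) = μ^13e^(−54.3μ), i.e. Gamma(14, 54.3).
Mode = (a−1)/b = 13/54.3 ≈ 0.2394.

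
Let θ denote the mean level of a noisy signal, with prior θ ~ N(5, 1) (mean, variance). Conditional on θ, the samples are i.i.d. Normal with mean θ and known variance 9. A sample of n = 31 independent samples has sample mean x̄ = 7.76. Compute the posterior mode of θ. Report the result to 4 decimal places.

θ̂_MAP = 7.1390

n = 31, x̄ = 7.76.
For a Normal prior and Normal likelihood with known variance, the posterior is Normal; its mode equals its mean, the precision-weighted average.
Prior precision 1/σ₀² = 1/1 = 1; data precision n/σ² = 31/9.
θ̂ = (1·5 + (31/9)·7.76) / (1 + 31/9) = (7139/225)/(40/9) = 7.1390.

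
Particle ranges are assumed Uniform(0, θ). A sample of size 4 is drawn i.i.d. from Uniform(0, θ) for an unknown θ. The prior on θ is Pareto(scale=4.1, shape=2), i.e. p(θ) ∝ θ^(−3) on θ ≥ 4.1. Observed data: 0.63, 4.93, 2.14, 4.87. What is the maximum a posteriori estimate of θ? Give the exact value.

The Uniform(0, θ) likelihood is θ^(−n) for θ ≥ max(xᵢ), zero otherwise. Here max(xᵢ) = 4.93.
Posterior ∝ θ^(−3) · θ^(−4) = θ^(−7) on θ ≥ max(4.1, 4.93) = 4.93.
This density is strictly decreasing in θ, so the posterior mode lies at the lower boundary of the support.

θ̂_MAP = 4.93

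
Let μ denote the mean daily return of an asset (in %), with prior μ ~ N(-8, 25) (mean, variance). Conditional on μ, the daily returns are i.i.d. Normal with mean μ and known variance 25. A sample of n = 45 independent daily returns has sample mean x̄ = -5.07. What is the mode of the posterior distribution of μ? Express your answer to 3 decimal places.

n = 45, x̄ = -5.07.
For a Normal prior and Normal likelihood with known variance, the posterior is Normal; its mode equals its mean, the precision-weighted average.
Prior precision 1/σ₀² = 1/25 = 0.04; data precision n/σ² = 45/25 = 1.8.
μ̂ = (0.04·(-8) + 1.8·(-5.07)) / (0.04 + 1.8) = (-9.446)/1.84 = -4723/920 ≈ -5.134.

μ̂_MAP = -5.134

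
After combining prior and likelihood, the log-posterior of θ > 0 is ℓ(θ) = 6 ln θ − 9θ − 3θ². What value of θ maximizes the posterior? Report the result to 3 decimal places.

ℓ'(θ) = 6/θ − 9 − 6θ. Setting this to zero and multiplying by θ: 6θ² + 9θ − 6 = 0.
θ = (−9 + √(9² + 4·6·6)) / (2·6) = (−9 + √225) / 12 = (−9 + 15)/12 = 1/2.
ℓ''(θ) = −6/θ² − 6 < 0, confirming a maximum.

θ̂_MAP = 0.500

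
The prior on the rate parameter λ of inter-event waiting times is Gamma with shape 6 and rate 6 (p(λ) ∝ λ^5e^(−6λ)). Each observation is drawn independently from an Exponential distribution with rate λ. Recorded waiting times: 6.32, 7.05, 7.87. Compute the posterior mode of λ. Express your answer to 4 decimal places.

λ̂_MAP = 0.2937

The Exponential(rate=λ) likelihood is ∝ λ^n e^(−λΣtᵢ). Here n = 3 and Σtᵢ = 6.32 + 7.05 + 7.87 = 21.24.
Posterior ∝ λ^5e^(−6λ) · λ^3e^(−21.24λ) = λ^8e^(−27.24λ), i.e. Gamma(9, 27.24).
Mode = (a−1)/b = 8/27.24 ≈ 0.2937.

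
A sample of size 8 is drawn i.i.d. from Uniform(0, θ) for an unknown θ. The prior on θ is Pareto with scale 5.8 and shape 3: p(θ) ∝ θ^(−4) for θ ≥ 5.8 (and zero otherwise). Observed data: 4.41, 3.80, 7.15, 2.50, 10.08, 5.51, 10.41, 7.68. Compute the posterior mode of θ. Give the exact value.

θ̂_MAP = 10.41

The Uniform(0, θ) likelihood is θ^(−n) for θ ≥ max(xᵢ), zero otherwise. Here max(xᵢ) = 10.41.
Posterior ∝ θ^(−4) · θ^(−8) = θ^(−12) on θ ≥ max(5.8, 10.41) = 10.41.
This density is strictly decreasing in θ, so the posterior mode lies at the lower boundary of the support.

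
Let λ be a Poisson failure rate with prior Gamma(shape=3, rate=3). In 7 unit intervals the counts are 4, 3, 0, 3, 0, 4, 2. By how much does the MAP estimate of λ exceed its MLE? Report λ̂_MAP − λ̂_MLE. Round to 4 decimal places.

MAP − MLE = -0.4857

Σxᵢ = 16. Posterior is Gamma(19, 10); MAP = (19−1)/10 = 18/10 ≈ 1.80000.
MLE = x̄ = 16/7 ≈ 2.28571.
Difference = 18/10 − 16/7 = -17/35 ≈ -0.4857.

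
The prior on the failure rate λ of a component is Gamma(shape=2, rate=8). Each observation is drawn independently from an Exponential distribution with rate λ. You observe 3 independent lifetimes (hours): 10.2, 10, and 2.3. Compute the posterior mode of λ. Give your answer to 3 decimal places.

The Exponential(rate=λ) likelihood is ∝ λ^n e^(−λΣtᵢ). Here n = 3 and Σtᵢ = 10.2 + 10 + 2.3 = 22.5.
Posterior ∝ λe^(−8λ) · λ^3e^(−22.5λ) = λ^4e^(−30.5λ), i.e. Gamma(5, 30.5).
Mode = (a−1)/b = 4/30.5 ≈ 0.131.

λ̂_MAP = 0.131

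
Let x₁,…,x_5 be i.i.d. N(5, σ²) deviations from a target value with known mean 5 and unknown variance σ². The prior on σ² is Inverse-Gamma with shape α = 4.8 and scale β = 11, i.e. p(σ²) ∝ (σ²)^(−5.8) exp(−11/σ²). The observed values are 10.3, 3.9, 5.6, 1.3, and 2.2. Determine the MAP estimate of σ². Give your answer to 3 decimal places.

σ̂²_MAP = 4.409

Sum of squared deviations about the known mean: SS = (10.3−5)² + (3.9−5)² + (5.6−5)² + (1.3−5)² + (2.2−5)² = 51.19.
The Normal likelihood contributes (σ²)^(−n/2) exp(−SS/(2σ²)), so the posterior is Inverse-Gamma(α + n/2, β + SS/2) = Inverse-Gamma(7.3, 36.595).
The mode of Inverse-Gamma(a, b) is b/(a+1) = 36.595/8.3 ≈ 4.409.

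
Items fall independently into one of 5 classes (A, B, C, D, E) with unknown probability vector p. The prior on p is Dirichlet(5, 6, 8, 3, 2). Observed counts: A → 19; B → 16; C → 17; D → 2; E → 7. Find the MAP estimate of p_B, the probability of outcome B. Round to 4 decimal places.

MAP estimate of p_B = 0.2625

The posterior is Dirichlet(αᵢ + nᵢ) = Dirichlet(24, 22, 25, 5, 9).
For a Dirichlet(a₁,…,a_K) with all aᵢ > 1, the mode has j-th component (aⱼ − 1)/(Σaᵢ − K).
Here Σaᵢ = 85 and K = 5, so p_B = (22 − 1)/(85 − 5) = 21/80 ≈ 0.2625.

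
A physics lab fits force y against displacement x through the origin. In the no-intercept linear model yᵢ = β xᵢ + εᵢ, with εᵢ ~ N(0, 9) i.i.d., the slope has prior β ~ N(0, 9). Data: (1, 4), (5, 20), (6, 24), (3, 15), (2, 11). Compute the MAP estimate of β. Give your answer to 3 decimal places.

β̂_MAP = 4.145

log p(β | y) = −Σ(yᵢ − βxᵢ)²/(2·9) − β²/(2·9) + const.
Setting the derivative to zero: Σxᵢ(yᵢ − βxᵢ)/9 − β/9 = 0, so β = Σxᵢyᵢ / (Σxᵢ² + σ²/τ²).
Σxᵢyᵢ = 1·4 + 5·20 + 6·24 + 3·15 + 2·11 = 315; Σxᵢ² = 75; σ²/τ² = 1.
β̂_MAP = 315 / (75 + 1) = 315/76 ≈ 4.145.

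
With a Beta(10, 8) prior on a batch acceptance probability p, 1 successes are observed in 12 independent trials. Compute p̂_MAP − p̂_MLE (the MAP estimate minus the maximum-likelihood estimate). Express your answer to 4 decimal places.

Posterior is Beta(11, 19); MAP = (11−1)/(30−2) = 10/28 ≈ 0.35714.
MLE ignores the prior: p̂_MLE = k/n = 1/12 ≈ 0.08333.
Difference = 10/28 − 1/12 = 23/84 ≈ 0.2738.

MAP − MLE = 0.2738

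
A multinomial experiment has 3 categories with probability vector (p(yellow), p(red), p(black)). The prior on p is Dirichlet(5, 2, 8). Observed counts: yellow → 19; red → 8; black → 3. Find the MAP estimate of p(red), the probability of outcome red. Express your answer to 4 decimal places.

MAP estimate of p(red) = 0.2143

The posterior is Dirichlet(αᵢ + nᵢ) = Dirichlet(24, 10, 11).
For a Dirichlet(a₁,…,a_K) with all aᵢ > 1, the mode has j-th component (aⱼ − 1)/(Σaᵢ − K).
Here Σaᵢ = 45 and K = 3, so p(red) = (10 − 1)/(45 − 3) = 9/42 ≈ 0.2143.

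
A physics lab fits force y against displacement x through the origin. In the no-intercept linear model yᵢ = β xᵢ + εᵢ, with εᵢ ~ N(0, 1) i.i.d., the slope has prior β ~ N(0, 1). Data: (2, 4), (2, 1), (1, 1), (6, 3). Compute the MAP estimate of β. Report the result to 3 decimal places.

log p(β | y) = −Σ(yᵢ − βxᵢ)²/(2·1) − β²/(2·1) + const.
Setting the derivative to zero: Σxᵢ(yᵢ − βxᵢ)/1 − β/1 = 0, so β = Σxᵢyᵢ / (Σxᵢ² + σ²/τ²).
Σxᵢyᵢ = 2·4 + 2·1 + 1·1 + 6·3 = 29; Σxᵢ² = 45; σ²/τ² = 1.
β̂_MAP = 29 / (45 + 1) = 29/46 ≈ 0.630.

β̂_MAP = 0.630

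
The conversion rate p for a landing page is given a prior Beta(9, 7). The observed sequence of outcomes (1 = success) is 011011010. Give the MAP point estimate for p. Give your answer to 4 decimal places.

Prior: Beta(9, 7).
Data: 5 successes in 9 trials (from the sequence). The binomial likelihood contributes p^5(1−p)^4, so the posterior is Beta(9+5, 7+4) = Beta(14, 11).
For Beta(a, b) with a, b > 1 the mode is (a−1)/(a+b−2) = 13/23 ≈ 0.5652.

p̂_MAP = 0.5652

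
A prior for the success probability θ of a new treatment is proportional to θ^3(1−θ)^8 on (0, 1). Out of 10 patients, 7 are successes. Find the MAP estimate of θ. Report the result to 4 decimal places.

θ̂_MAP = 0.4762

The prior density ∝ θ^3(1−θ)^8 is the kernel of Beta(4, 9).
Data: 7 successes in 10 trials. The binomial likelihood contributes θ^7(1−θ)^3, so the posterior is Beta(4+7, 9+3) = Beta(11, 12).
For Beta(a, b) with a, b > 1 the mode is (a−1)/(a+b−2) = 10/21 ≈ 0.4762.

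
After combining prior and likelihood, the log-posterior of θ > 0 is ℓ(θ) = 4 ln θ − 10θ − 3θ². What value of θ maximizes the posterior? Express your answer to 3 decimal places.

ℓ'(θ) = 4/θ − 10 − 6θ. Setting this to zero and multiplying by θ: 6θ² + 10θ − 4 = 0.
θ = (−10 + √(10² + 4·6·4)) / (2·6) = (−10 + √196) / 12 = (−10 + 14)/12 = 1/3.
ℓ''(θ) = −4/θ² − 6 < 0, confirming a maximum.

θ̂_MAP = 0.333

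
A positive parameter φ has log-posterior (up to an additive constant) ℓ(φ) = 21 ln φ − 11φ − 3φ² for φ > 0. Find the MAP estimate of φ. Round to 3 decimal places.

ℓ'(φ) = 21/φ − 11 − 6φ. Setting this to zero and multiplying by φ: 6φ² + 11φ − 21 = 0.
φ = (−11 + √(11² + 4·6·21)) / (2·6) = (−11 + √625) / 12 = (−11 + 25)/12 = 7/6.
ℓ''(φ) = −21/φ² − 6 < 0, confirming a maximum.

φ̂_MAP = 1.167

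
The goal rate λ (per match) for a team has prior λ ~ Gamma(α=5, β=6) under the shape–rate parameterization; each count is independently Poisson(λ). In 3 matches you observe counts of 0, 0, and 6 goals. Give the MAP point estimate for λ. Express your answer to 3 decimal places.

Σxᵢ = 0+0+6 = 6, with n = 3.
Posterior ∝ λ^4e^(−6λ) · λ^6e^(−3λ) = λ^10e^(−9λ), i.e. Gamma(shape=11, rate=9).
The mode of a Gamma(a, b) with a ≥ 1 (shape–rate) is (a−1)/b = 10/9 ≈ 1.111.

λ̂_MAP = 1.111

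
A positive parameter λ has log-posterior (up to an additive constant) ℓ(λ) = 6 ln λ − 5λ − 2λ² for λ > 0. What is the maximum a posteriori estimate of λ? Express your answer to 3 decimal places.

ℓ'(λ) = 6/λ − 5 − 4λ. Setting this to zero and multiplying by λ: 4λ² + 5λ − 6 = 0.
λ = (−5 + √(5² + 4·4·6)) / (2·4) = (−5 + √121) / 8 = (−5 + 11)/8 = 3/4.
ℓ''(λ) = −6/λ² − 4 < 0, confirming a maximum.

λ̂_MAP = 0.750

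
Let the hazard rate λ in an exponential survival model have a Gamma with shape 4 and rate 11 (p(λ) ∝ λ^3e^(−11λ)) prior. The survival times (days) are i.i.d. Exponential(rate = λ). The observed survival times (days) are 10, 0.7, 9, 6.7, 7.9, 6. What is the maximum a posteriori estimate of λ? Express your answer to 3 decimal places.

The Exponential(rate=λ) likelihood is ∝ λ^n e^(−λΣtᵢ). Here n = 6 and Σtᵢ = 10 + 0.7 + 9 + 6.7 + 7.9 + 6 = 40.3.
Posterior ∝ λ^3e^(−11λ) · λ^6e^(−40.3λ) = λ^9e^(−51.3λ), i.e. Gamma(10, 51.3).
Mode = (a−1)/b = 9/51.3 ≈ 0.175.

λ̂_MAP = 0.175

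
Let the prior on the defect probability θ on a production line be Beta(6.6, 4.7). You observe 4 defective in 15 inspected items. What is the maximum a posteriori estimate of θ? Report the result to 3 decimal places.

Prior: Beta(6.6, 4.7).
Data: 4 successes in 15 trials. The binomial likelihood contributes θ^4(1−θ)^11, so the posterior is Beta(6.6+4, 4.7+11) = Beta(10.6, 15.7).
For Beta(a, b) with a, b > 1 the mode is (a−1)/(a+b−2) = 9.6/24.3 ≈ 0.395.

θ̂_MAP = 0.395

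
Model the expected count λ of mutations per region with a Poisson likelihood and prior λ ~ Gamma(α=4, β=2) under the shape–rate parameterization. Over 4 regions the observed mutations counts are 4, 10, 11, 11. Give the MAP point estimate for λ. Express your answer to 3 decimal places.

Σxᵢ = 4+10+11+11 = 36, with n = 4.
Posterior ∝ λ^3e^(−2λ) · λ^36e^(−4λ) = λ^39e^(−6λ), i.e. Gamma(shape=40, rate=6).
The mode of a Gamma(a, b) with a ≥ 1 (shape–rate) is (a−1)/b = 39/6 ≈ 6.500.

λ̂_MAP = 6.500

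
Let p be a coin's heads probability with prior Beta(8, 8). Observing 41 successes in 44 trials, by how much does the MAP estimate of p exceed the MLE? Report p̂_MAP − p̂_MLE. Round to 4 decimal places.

Posterior is Beta(49, 11); MAP = (49−1)/(60−2) = 48/58 ≈ 0.82759.
MLE ignores the prior: p̂_MLE = k/n = 41/44 ≈ 0.93182.
Difference = 48/58 − 41/44 = -133/1276 ≈ -0.1042.

MAP − MLE = -0.1042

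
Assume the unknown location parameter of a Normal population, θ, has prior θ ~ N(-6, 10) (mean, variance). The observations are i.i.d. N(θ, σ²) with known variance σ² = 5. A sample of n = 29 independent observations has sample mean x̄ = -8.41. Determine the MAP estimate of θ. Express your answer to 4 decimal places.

θ̂_MAP = -8.3692

n = 29, x̄ = -8.41.
For a Normal prior and Normal likelihood with known variance, the posterior is Normal; its mode equals its mean, the precision-weighted average.
Prior precision 1/σ₀² = 1/10 = 0.1; data precision n/σ² = 29/5 = 5.8.
θ̂ = (0.1·(-6) + 5.8·(-8.41)) / (0.1 + 5.8) = (-49.378)/5.9 = -24689/2950 ≈ -8.3692.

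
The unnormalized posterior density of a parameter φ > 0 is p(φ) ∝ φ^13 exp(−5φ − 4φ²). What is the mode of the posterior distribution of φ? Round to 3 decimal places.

φ̂_MAP = 1.000

ℓ'(φ) = 13/φ − 5 − 8φ. Setting this to zero and multiplying by φ: 8φ² + 5φ − 13 = 0.
φ = (−5 + √(5² + 4·8·13)) / (2·8) = (−5 + √441) / 16 = (−5 + 21)/16 = 1.
ℓ''(φ) = −13/φ² − 8 < 0, confirming a maximum.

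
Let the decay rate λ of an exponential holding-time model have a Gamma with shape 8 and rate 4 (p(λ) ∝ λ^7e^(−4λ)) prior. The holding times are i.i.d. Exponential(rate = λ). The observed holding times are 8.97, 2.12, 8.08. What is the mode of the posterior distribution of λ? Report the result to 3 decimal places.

The Exponential(rate=λ) likelihood is ∝ λ^n e^(−λΣtᵢ). Here n = 3 and Σtᵢ = 8.97 + 2.12 + 8.08 = 19.17.
Posterior ∝ λ^7e^(−4λ) · λ^3e^(−19.17λ) = λ^10e^(−23.17λ), i.e. Gamma(11, 23.17).
Mode = (a−1)/b = 10/23.17 ≈ 0.432.

λ̂_MAP = 0.432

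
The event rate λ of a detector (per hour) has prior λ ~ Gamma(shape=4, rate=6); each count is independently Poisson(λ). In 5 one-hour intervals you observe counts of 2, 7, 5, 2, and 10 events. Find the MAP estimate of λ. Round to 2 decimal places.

λ̂_MAP = 2.64

Σxᵢ = 2+7+5+2+10 = 26, with n = 5.
Posterior ∝ λ^3e^(−6λ) · λ^26e^(−5λ) = λ^29e^(−11λ), i.e. Gamma(shape=30, rate=11).
The mode of a Gamma(a, b) with a ≥ 1 (shape–rate) is (a−1)/b = 29/11 ≈ 2.64.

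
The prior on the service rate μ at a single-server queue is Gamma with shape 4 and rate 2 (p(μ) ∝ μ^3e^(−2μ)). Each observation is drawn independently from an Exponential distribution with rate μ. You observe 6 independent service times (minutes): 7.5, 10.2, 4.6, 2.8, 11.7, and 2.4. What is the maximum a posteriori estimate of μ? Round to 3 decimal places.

μ̂_MAP = 0.218

The Exponential(rate=μ) likelihood is ∝ μ^n e^(−μΣtᵢ). Here n = 6 and Σtᵢ = 7.5 + 10.2 + 4.6 + 2.8 + 11.7 + 2.4 = 39.2.
Posterior ∝ μ^3e^(−2μ) · μ^6e^(−39.2μ) = μ^9e^(−41.2μ), i.e. Gamma(10, 41.2).
Mode = (a−1)/b = 9/41.2 ≈ 0.218.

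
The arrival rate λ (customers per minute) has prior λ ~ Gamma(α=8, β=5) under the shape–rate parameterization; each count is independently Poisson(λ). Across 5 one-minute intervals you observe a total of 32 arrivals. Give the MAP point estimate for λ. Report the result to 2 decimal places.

λ̂_MAP = 3.90

Σxᵢ = 32, n = 5.
Posterior ∝ λ^7e^(−5λ) · λ^32e^(−5λ) = λ^39e^(−10λ), i.e. Gamma(shape=40, rate=10).
The mode of a Gamma(a, b) with a ≥ 1 (shape–rate) is (a−1)/b = 39/10 ≈ 3.90.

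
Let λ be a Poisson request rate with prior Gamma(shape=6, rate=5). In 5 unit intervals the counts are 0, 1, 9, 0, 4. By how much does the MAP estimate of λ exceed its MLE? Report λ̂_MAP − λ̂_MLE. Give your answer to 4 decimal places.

Σxᵢ = 14. Posterior is Gamma(20, 10); MAP = (20−1)/10 = 19/10 ≈ 1.90000.
MLE = x̄ = 14/5 ≈ 2.80000.
Difference = 19/10 − 14/5 = -9/10 ≈ -0.9000.

MAP − MLE = -0.9000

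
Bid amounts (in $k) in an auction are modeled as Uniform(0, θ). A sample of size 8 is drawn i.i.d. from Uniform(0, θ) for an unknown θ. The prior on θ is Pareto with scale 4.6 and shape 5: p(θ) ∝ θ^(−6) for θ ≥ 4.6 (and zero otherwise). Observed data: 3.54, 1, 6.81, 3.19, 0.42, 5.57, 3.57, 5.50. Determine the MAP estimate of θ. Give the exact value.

θ̂_MAP = 6.81

The Uniform(0, θ) likelihood is θ^(−n) for θ ≥ max(xᵢ), zero otherwise. Here max(xᵢ) = 6.81.
Posterior ∝ θ^(−6) · θ^(−8) = θ^(−14) on θ ≥ max(4.6, 6.81) = 6.81.
This density is strictly decreasing in θ, so the posterior mode lies at the lower boundary of the support.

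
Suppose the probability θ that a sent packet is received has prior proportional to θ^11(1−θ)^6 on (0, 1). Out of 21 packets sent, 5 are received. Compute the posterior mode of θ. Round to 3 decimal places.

θ̂_MAP = 0.421

The prior density ∝ θ^11(1−θ)^6 is the kernel of Beta(12, 7).
Data: 5 successes in 21 trials. The binomial likelihood contributes θ^5(1−θ)^16, so the posterior is Beta(12+5, 7+16) = Beta(17, 23).
For Beta(a, b) with a, b > 1 the mode is (a−1)/(a+b−2) = 16/38 ≈ 0.421.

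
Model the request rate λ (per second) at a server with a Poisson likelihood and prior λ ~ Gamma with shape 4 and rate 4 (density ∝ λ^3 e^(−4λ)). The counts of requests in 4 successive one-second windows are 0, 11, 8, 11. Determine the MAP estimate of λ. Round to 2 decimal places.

λ̂_MAP = 4.13

Σxᵢ = 0+11+8+11 = 30, with n = 4.
Posterior ∝ λ^3e^(−4λ) · λ^30e^(−4λ) = λ^33e^(−8λ), i.e. Gamma(shape=34, rate=8).
The mode of a Gamma(a, b) with a ≥ 1 (shape–rate) is (a−1)/b = 33/8 ≈ 4.13.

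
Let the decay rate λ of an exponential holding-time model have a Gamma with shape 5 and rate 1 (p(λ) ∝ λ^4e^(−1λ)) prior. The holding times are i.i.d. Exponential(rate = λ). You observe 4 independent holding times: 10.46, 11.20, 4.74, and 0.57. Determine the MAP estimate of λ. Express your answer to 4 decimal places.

λ̂_MAP = 0.2860

The Exponential(rate=λ) likelihood is ∝ λ^n e^(−λΣtᵢ). Here n = 4 and Σtᵢ = 10.46 + 11.20 + 4.74 + 0.57 = 26.97.
Posterior ∝ λ^4e^(−1λ) · λ^4e^(−26.97λ) = λ^8e^(−27.97λ), i.e. Gamma(9, 27.97).
Mode = (a−1)/b = 8/27.97 ≈ 0.2860.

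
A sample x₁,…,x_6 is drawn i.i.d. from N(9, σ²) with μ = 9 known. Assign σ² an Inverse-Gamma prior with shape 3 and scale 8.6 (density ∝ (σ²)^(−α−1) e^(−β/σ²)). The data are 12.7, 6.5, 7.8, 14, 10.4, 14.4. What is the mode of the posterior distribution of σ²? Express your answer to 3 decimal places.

Sum of squared deviations about the known mean: SS = (12.7−9)² + (6.5−9)² + (7.8−9)² + (14−9)² + (10.4−9)² + (14.4−9)² = 77.5.
The Normal likelihood contributes (σ²)^(−n/2) exp(−SS/(2σ²)), so the posterior is Inverse-Gamma(α + n/2, β + SS/2) = Inverse-Gamma(6, 47.35).
The mode of Inverse-Gamma(a, b) is b/(a+1) = 47.35/7 ≈ 6.764.

σ̂²_MAP = 6.764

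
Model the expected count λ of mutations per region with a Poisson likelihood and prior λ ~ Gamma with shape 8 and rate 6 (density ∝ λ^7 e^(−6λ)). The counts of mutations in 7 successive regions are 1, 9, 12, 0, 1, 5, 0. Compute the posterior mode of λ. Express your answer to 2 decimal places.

Σxᵢ = 1+9+12+0+1+5+0 = 28, with n = 7.
Posterior ∝ λ^7e^(−6λ) · λ^28e^(−7λ) = λ^35e^(−13λ), i.e. Gamma(shape=36, rate=13).
The mode of a Gamma(a, b) with a ≥ 1 (shape–rate) is (a−1)/b = 35/13 ≈ 2.69.

λ̂_MAP = 2.69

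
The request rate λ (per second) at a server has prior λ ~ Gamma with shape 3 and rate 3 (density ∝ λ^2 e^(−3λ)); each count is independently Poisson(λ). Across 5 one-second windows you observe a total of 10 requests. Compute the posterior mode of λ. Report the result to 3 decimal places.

Σxᵢ = 10, n = 5.
Posterior ∝ λ^2e^(−3λ) · λ^10e^(−5λ) = λ^12e^(−8λ), i.e. Gamma(shape=13, rate=8).
The mode of a Gamma(a, b) with a ≥ 1 (shape–rate) is (a−1)/b = 12/8 ≈ 1.500.

λ̂_MAP = 1.500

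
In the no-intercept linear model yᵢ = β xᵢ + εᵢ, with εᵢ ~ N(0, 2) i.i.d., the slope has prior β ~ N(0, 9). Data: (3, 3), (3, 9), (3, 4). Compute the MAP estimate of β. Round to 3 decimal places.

log p(β | y) = −Σ(yᵢ − βxᵢ)²/(2·2) − β²/(2·9) + const.
Setting the derivative to zero: Σxᵢ(yᵢ − βxᵢ)/2 − β/9 = 0, so β = Σxᵢyᵢ / (Σxᵢ² + σ²/τ²).
Σxᵢyᵢ = 3·3 + 3·9 + 3·4 = 48; Σxᵢ² = 27; σ²/τ² = 2/9.
β̂_MAP = 48 / (27 + 2/9) = 48/(245/9) = 432/245 ≈ 1.763.

β̂_MAP = 1.763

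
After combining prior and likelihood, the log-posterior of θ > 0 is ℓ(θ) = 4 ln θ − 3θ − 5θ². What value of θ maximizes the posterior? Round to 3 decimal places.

θ̂_MAP = 0.500

ℓ'(θ) = 4/θ − 3 − 10θ. Setting this to zero and multiplying by θ: 10θ² + 3θ − 4 = 0.
θ = (−3 + √(3² + 4·10·4)) / (2·10) = (−3 + √169) / 20 = (−3 + 13)/20 = 1/2.
ℓ''(θ) = −4/θ² − 10 < 0, confirming a maximum.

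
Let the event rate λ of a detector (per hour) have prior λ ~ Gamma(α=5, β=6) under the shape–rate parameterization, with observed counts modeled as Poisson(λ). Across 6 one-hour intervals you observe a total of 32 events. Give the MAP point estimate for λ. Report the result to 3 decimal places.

Σxᵢ = 32, n = 6.
Posterior ∝ λ^4e^(−6λ) · λ^32e^(−6λ) = λ^36e^(−12λ), i.e. Gamma(shape=37, rate=12).
The mode of a Gamma(a, b) with a ≥ 1 (shape–rate) is (a−1)/b = 36/12 ≈ 3.000.

λ̂_MAP = 3.000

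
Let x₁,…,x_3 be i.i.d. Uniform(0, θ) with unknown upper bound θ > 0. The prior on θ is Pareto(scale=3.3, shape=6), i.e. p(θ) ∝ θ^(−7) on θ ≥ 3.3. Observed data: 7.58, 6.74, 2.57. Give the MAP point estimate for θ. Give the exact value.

The Uniform(0, θ) likelihood is θ^(−n) for θ ≥ max(xᵢ), zero otherwise. Here max(xᵢ) = 7.58.
Posterior ∝ θ^(−7) · θ^(−3) = θ^(−10) on θ ≥ max(3.3, 7.58) = 7.58.
This density is strictly decreasing in θ, so the posterior mode lies at the lower boundary of the support.

θ̂_MAP = 7.58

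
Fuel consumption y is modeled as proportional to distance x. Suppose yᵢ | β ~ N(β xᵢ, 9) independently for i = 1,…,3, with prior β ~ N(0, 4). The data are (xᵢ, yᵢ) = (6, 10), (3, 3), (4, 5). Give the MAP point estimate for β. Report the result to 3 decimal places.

log p(β | y) = −Σ(yᵢ − βxᵢ)²/(2·9) − β²/(2·4) + const.
Setting the derivative to zero: Σxᵢ(yᵢ − βxᵢ)/9 − β/4 = 0, so β = Σxᵢyᵢ / (Σxᵢ² + σ²/τ²).
Σxᵢyᵢ = 6·10 + 3·3 + 4·5 = 89; Σxᵢ² = 61; σ²/τ² = 2.25.
β̂_MAP = 89 / (61 + 2.25) = 89/63.25 ≈ 1.407.

β̂_MAP = 1.407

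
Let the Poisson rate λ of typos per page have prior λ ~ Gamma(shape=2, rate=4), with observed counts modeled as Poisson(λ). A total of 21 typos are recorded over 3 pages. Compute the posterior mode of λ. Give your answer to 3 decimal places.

Σxᵢ = 21, n = 3.
Posterior ∝ λe^(−4λ) · λ^21e^(−3λ) = λ^22e^(−7λ), i.e. Gamma(shape=23, rate=7).
The mode of a Gamma(a, b) with a ≥ 1 (shape–rate) is (a−1)/b = 22/7 ≈ 3.143.

λ̂_MAP = 3.143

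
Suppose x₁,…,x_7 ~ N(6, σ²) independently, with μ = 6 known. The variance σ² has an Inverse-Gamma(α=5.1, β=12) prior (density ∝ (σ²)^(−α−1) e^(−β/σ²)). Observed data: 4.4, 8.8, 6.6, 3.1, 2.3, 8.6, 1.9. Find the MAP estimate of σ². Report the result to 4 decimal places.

Sum of squared deviations about the known mean: SS = (4.4−6)² + (8.8−6)² + (6.6−6)² + (3.1−6)² + (2.3−6)² + (8.6−6)² + (1.9−6)² = 56.43.
The Normal likelihood contributes (σ²)^(−n/2) exp(−SS/(2σ²)), so the posterior is Inverse-Gamma(α + n/2, β + SS/2) = Inverse-Gamma(8.6, 40.215).
The mode of Inverse-Gamma(a, b) is b/(a+1) = 40.215/9.6 ≈ 4.1891.

σ̂²_MAP = 4.1891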